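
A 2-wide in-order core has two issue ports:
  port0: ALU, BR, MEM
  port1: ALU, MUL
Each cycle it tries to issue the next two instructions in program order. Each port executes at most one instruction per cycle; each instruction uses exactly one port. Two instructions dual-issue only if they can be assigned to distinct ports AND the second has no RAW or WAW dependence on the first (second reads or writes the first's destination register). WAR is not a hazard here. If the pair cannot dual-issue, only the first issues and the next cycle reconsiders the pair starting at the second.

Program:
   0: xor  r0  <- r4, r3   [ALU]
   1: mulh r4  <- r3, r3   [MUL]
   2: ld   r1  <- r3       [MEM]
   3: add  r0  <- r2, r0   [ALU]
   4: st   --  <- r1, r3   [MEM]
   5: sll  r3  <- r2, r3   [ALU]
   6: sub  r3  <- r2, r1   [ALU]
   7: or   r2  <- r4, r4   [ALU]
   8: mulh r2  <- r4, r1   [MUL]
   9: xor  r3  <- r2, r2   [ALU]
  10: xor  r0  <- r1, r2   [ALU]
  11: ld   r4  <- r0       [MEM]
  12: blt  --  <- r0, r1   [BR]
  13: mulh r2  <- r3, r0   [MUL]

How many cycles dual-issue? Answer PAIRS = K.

PAIRS = 6

[0] i0+i1  xor.ALU;mulh.MUL  -- dual
[1] i2+i3  ld.MEM;add.ALU  -- dual
[2] i4+i5  st.MEM;sll.ALU  -- dual
[3] i6+i7  sub.ALU;or.ALU  -- dual
[4] i8  mulh.MUL  -- RAW r2
[5] i9+i10  xor.ALU;xor.ALU  -- dual
[6] i11  ld.MEM  -- no-port MEM/BR
[7] i12+i13  blt.BR;mulh.MUL  -- dual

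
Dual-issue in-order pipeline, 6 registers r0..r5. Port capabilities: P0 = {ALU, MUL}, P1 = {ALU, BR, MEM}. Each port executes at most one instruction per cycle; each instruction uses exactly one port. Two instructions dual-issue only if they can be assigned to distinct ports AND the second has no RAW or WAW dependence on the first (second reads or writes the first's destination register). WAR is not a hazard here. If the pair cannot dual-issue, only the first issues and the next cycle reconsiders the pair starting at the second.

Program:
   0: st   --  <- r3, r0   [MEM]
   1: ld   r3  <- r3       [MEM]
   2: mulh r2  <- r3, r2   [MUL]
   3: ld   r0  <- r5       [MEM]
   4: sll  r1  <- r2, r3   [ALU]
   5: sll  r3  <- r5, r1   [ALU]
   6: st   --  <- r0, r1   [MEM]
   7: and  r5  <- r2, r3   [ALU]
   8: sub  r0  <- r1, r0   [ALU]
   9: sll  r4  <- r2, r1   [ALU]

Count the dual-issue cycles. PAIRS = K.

PAIRS = 3

0. st.MEM @i0  | no-port MEM/MEM
1. ld.MEM @i1  | RAW r3
2. mulh.MUL+ld.MEM @i2&i3  | pair
3. sll.ALU @i4  | RAW r1
4. sll.ALU+st.MEM @i5&i6  | pair
5. and.ALU+sub.ALU @i7&i8  | pair
6. sll.ALU @i9  | tail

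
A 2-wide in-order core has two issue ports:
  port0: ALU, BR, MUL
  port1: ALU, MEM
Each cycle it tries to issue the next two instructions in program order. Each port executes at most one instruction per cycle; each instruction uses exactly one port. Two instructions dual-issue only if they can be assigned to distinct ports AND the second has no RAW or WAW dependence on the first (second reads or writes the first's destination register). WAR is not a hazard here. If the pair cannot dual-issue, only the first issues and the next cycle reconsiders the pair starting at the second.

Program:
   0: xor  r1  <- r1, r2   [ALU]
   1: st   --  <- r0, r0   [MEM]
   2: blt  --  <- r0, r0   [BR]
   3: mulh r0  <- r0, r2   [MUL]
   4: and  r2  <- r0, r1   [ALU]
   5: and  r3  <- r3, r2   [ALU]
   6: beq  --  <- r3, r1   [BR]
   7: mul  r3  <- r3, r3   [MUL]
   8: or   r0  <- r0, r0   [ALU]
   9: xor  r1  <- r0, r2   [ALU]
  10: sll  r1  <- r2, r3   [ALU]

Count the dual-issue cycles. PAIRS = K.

t=0 i0/i1:xor.ALU+st.MEM ; dual
t=1 i2:blt.BR ; no-port BR/MUL
t=2 i3:mulh.MUL ; RAW r0
t=3 i4:and.ALU ; RAW r2
t=4 i5:and.ALU ; RAW r3
t=5 i6:beq.BR ; no-port BR/MUL
t=6 i7/i8:mul.MUL+or.ALU ; dual
t=7 i9:xor.ALU ; WAW r1
t=8 i10:sll.ALU ; tail

PAIRS = 2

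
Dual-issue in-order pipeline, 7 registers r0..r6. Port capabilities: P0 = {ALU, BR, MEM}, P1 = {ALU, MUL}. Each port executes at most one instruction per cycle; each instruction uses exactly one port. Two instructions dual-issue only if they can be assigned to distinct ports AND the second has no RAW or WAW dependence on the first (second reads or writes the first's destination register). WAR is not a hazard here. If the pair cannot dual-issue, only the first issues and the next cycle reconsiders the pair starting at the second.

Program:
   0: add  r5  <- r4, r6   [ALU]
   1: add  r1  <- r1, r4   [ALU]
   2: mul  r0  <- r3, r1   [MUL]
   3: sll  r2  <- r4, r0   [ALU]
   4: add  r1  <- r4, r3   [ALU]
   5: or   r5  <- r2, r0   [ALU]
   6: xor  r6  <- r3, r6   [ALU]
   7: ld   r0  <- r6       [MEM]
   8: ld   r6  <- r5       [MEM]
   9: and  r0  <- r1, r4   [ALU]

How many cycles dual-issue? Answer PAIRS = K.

PAIRS = 4

  cy0 -> i0,i1 (add+add) pair
  cy1 -> i2 (mul) RAW r0
  cy2 -> i3,i4 (sll+add) pair
  cy3 -> i5,i6 (or+xor) pair
  cy4 -> i7 (ld) no-port MEM/MEM
  cy5 -> i8,i9 (ld+and) pair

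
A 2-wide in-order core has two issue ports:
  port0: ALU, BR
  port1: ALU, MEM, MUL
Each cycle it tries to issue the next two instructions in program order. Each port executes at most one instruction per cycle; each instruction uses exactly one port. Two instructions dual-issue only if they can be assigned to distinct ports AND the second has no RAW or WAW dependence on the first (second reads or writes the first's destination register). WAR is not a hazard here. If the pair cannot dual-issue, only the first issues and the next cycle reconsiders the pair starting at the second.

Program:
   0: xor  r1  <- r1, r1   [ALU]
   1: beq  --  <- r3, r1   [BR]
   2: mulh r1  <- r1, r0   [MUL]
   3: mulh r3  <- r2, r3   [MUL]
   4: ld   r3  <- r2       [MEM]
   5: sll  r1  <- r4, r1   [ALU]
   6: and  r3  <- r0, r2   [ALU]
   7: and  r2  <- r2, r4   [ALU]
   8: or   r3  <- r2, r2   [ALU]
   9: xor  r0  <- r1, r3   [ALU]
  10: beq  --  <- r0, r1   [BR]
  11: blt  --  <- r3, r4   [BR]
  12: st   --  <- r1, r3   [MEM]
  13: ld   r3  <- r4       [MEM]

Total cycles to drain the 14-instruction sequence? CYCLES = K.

CYCLES = 10

c0: i0 xor.ALU  RAW r1
c1: i1&i2 beq.BR+mulh.MUL  dual
c2: i3 mulh.MUL  no-port MUL/MEM
c3: i4&i5 ld.MEM+sll.ALU  dual
c4: i6&i7 and.ALU+and.ALU  dual
c5: i8 or.ALU  RAW r3
c6: i9 xor.ALU  RAW r0
c7: i10 beq.BR  no-port BR/BR
c8: i11&i12 blt.BR+st.MEM  dual
c9: i13 ld.MEM  tail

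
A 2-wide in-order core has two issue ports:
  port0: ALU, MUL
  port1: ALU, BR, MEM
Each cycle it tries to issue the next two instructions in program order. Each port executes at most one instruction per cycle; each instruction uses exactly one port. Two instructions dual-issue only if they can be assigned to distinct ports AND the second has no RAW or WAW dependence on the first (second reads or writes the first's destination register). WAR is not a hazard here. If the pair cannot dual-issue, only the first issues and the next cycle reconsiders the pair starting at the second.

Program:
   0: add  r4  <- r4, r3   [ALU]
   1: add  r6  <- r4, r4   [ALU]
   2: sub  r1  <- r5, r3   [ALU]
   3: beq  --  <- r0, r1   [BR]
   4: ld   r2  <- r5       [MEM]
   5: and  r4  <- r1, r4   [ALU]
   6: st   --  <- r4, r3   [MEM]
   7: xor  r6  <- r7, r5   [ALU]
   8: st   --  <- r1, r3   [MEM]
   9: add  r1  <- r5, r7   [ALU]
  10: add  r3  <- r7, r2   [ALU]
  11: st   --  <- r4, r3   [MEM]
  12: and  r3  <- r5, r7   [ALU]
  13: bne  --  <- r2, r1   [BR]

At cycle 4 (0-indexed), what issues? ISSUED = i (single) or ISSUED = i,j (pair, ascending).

#0 head=0: add.ALU i0 RAW r4
#1 head=1: add.ALU sub.ALU i1&i2 2-wide
#2 head=3: beq.BR i3 no-port BR/MEM
#3 head=4: ld.MEM and.ALU i4&i5 2-wide
#4 head=6: st.MEM xor.ALU i6&i7 2-wide
#5 head=8: st.MEM add.ALU i8&i9 2-wide
#6 head=10: add.ALU i10 RAW r3
#7 head=11: st.MEM and.ALU i11&i12 2-wide
#8 head=13: bne.BR i13 tail

ISSUED = 6,7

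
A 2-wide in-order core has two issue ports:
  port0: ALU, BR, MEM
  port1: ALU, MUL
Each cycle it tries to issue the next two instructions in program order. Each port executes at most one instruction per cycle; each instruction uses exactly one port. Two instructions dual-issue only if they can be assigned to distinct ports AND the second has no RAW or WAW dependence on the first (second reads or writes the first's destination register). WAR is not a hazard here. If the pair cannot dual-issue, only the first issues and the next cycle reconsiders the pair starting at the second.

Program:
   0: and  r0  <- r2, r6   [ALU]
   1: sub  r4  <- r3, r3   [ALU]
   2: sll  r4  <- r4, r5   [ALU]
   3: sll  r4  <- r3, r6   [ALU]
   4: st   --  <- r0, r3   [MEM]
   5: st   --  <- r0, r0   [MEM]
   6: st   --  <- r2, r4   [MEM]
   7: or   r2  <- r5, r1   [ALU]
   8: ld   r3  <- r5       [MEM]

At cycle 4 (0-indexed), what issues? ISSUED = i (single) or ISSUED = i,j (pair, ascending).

ISSUED = 6,7

t=0 i0+i1:and.ALU;sub.ALU ; dual
t=1 i2:sll.ALU ; WAW r4
t=2 i3+i4:sll.ALU;st.MEM ; dual
t=3 i5:st.MEM ; no-port MEM/MEM
t=4 i6+i7:st.MEM;or.ALU ; dual
t=5 i8:ld.MEM ; tail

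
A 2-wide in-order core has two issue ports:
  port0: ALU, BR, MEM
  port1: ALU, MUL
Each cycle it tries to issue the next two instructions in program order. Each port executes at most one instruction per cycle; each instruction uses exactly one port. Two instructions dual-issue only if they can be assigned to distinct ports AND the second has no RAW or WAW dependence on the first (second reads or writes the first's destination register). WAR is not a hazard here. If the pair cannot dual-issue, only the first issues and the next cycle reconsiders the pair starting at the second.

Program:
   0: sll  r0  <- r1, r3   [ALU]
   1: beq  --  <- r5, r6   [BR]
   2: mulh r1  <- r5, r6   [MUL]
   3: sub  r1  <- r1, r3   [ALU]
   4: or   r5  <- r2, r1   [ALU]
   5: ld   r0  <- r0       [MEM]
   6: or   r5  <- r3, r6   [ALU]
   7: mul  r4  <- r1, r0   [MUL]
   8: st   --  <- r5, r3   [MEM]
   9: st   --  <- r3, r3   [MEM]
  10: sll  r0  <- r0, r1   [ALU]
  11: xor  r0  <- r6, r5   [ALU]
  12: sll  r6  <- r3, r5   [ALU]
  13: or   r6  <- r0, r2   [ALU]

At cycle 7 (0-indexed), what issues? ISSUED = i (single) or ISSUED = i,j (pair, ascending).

  cy0 -> i0+i1 (sll.ALU/beq.BR) dual
  cy1 -> i2 (mulh.MUL) RAW+WAW r1
  cy2 -> i3 (sub.ALU) RAW r1
  cy3 -> i4+i5 (or.ALU/ld.MEM) dual
  cy4 -> i6+i7 (or.ALU/mul.MUL) dual
  cy5 -> i8 (st.MEM) no-port MEM/MEM
  cy6 -> i9+i10 (st.MEM/sll.ALU) dual
  cy7 -> i11+i12 (xor.ALU/sll.ALU) dual
  cy8 -> i13 (or.ALU) tail

ISSUED = 11,12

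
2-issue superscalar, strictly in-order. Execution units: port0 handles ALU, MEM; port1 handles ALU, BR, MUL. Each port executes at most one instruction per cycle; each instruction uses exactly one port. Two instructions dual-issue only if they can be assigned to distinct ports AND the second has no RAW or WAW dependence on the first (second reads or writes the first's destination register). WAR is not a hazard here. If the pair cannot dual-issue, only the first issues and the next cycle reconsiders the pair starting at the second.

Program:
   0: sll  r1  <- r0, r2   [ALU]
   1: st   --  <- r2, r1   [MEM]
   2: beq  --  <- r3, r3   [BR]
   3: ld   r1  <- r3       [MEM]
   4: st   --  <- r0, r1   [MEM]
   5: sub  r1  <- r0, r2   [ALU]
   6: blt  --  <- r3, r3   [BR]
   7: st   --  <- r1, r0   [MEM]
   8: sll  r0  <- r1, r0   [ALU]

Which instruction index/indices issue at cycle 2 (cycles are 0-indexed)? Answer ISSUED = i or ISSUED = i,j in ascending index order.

[0] i0  sll.ALU  -- RAW r1
[1] i1+i2  st.MEM beq.BR  -- pair
[2] i3  ld.MEM  -- no-port MEM/MEM
[3] i4+i5  st.MEM sub.ALU  -- pair
[4] i6+i7  blt.BR st.MEM  -- pair
[5] i8  sll.ALU  -- tail

ISSUED = 3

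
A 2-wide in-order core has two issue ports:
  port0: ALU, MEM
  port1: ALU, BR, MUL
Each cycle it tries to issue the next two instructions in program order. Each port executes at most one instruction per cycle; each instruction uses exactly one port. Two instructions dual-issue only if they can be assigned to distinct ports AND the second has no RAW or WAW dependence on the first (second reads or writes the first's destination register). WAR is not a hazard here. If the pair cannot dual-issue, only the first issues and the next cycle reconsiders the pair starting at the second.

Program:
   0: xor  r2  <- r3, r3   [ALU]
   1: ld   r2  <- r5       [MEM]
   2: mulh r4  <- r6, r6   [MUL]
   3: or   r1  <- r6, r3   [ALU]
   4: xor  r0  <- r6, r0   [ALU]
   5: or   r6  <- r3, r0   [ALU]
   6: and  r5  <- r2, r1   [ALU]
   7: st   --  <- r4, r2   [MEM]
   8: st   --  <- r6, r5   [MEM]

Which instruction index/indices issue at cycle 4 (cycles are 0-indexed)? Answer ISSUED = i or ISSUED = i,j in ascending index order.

c0: i0 xor.ALU  WAW r2
c1: i1/i2 ld.MEM;mulh.MUL  dual
c2: i3/i4 or.ALU;xor.ALU  dual
c3: i5/i6 or.ALU;and.ALU  dual
c4: i7 st.MEM  no-port MEM/MEM
c5: i8 st.MEM  tail

ISSUED = 7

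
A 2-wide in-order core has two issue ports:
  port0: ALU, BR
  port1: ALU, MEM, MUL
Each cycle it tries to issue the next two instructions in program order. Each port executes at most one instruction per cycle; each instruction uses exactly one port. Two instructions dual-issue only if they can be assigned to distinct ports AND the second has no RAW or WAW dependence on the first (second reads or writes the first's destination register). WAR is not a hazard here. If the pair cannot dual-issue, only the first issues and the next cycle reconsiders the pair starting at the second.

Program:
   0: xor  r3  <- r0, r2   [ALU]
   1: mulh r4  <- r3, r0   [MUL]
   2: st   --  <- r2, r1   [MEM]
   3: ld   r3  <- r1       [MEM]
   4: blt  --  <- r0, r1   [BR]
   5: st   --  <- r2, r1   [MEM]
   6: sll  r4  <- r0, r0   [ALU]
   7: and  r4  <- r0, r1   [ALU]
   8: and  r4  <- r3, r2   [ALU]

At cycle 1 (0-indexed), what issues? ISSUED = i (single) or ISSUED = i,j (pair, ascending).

ISSUED = 1

0. xor @i0  | RAW r3
1. mulh @i1  | no-port MUL/MEM
2. st @i2  | no-port MEM/MEM
3. ld blt @i3/i4  | pair
4. st sll @i5/i6  | pair
5. and @i7  | WAW r4
6. and @i8  | tail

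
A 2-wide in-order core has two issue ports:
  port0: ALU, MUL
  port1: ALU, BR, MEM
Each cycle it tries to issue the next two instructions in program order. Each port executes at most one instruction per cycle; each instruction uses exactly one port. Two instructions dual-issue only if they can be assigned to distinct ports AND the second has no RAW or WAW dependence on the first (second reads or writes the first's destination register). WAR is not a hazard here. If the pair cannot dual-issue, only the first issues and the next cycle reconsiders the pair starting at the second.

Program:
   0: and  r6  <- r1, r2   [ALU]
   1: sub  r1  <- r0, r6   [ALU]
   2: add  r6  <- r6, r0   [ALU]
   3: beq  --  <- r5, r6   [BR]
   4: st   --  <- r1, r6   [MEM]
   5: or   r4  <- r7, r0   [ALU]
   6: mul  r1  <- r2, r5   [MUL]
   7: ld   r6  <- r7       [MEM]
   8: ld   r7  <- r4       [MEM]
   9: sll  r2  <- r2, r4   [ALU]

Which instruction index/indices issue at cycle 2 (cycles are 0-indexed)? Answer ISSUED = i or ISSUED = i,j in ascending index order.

ISSUED = 3

#0 head=0: and.ALU i0 RAW r6
#1 head=1: sub.ALU/add.ALU i1,i2 2-wide
#2 head=3: beq.BR i3 no-port BR/MEM
#3 head=4: st.MEM/or.ALU i4,i5 2-wide
#4 head=6: mul.MUL/ld.MEM i6,i7 2-wide
#5 head=8: ld.MEM/sll.ALU i8,i9 2-wide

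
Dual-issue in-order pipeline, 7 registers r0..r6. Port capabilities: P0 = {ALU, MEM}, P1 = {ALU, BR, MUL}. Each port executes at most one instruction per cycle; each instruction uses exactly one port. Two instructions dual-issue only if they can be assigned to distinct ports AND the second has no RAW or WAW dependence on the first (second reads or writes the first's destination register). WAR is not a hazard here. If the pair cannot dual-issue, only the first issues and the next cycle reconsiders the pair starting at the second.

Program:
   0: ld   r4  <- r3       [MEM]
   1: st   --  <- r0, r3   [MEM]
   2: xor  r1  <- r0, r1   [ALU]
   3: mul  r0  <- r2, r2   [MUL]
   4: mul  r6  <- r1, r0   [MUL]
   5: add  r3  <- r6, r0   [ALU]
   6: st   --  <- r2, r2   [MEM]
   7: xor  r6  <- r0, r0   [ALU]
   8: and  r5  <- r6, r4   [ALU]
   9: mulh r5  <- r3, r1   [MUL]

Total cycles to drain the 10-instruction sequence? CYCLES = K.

0. ld @i0  | no-port MEM/MEM
1. st+xor @i1&i2  | pair
2. mul @i3  | no-port MUL/MUL
3. mul @i4  | RAW r6
4. add+st @i5&i6  | pair
5. xor @i7  | RAW r6
6. and @i8  | WAW r5
7. mulh @i9  | tail

CYCLES = 8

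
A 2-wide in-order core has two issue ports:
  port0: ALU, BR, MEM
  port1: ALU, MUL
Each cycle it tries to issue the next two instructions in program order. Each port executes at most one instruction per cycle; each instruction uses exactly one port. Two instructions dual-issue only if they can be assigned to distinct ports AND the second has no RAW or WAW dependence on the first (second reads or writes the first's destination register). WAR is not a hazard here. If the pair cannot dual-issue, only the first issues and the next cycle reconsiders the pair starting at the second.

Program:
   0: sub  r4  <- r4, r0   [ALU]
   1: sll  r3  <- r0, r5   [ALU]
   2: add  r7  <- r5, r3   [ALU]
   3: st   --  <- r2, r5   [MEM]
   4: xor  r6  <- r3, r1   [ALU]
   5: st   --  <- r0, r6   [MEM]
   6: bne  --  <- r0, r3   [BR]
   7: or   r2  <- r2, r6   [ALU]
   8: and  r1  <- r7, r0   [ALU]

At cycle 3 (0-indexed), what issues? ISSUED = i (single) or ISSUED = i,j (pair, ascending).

ISSUED = 5

[0] i0/i1  sub.ALU/sll.ALU  -- 2-wide
[1] i2/i3  add.ALU/st.MEM  -- 2-wide
[2] i4  xor.ALU  -- RAW r6
[3] i5  st.MEM  -- no-port MEM/BR
[4] i6/i7  bne.BR/or.ALU  -- 2-wide
[5] i8  and.ALU  -- tail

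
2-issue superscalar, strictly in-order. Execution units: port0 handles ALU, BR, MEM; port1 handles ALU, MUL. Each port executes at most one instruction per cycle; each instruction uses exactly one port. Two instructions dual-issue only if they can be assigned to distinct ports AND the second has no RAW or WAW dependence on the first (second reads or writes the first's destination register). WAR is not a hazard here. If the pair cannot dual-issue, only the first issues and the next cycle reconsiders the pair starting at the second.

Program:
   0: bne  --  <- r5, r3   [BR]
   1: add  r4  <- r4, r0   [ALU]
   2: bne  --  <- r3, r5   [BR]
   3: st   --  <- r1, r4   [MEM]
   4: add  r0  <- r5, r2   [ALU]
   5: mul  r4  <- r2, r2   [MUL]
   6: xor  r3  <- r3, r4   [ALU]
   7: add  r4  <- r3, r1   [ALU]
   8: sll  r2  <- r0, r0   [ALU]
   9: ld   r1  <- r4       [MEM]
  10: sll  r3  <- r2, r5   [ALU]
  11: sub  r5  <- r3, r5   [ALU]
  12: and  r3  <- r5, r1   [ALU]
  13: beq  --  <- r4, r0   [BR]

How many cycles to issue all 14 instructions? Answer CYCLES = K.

  cy0 -> i0,i1 (bne.BR+add.ALU) dual
  cy1 -> i2 (bne.BR) no-port BR/MEM
  cy2 -> i3,i4 (st.MEM+add.ALU) dual
  cy3 -> i5 (mul.MUL) RAW r4
  cy4 -> i6 (xor.ALU) RAW r3
  cy5 -> i7,i8 (add.ALU+sll.ALU) dual
  cy6 -> i9,i10 (ld.MEM+sll.ALU) dual
  cy7 -> i11 (sub.ALU) RAW r5
  cy8 -> i12,i13 (and.ALU+beq.BR) dual

CYCLES = 9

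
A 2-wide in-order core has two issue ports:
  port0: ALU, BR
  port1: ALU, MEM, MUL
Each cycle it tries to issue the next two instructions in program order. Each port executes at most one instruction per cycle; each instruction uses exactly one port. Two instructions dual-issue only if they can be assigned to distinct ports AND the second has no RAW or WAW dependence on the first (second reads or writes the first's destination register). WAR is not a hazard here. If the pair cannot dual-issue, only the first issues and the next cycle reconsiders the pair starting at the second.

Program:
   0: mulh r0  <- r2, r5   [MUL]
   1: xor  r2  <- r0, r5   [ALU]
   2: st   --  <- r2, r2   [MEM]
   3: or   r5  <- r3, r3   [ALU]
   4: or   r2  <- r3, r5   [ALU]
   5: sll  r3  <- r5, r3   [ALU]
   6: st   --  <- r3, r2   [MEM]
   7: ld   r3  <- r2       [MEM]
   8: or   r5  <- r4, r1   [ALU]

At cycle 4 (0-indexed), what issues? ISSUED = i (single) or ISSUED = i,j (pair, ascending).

ISSUED = 6

#0 head=0: mulh i0 RAW r0
#1 head=1: xor i1 RAW r2
#2 head=2: st/or i2,i3 2-wide
#3 head=4: or/sll i4,i5 2-wide
#4 head=6: st i6 no-port MEM/MEM
#5 head=7: ld/or i7,i8 2-wide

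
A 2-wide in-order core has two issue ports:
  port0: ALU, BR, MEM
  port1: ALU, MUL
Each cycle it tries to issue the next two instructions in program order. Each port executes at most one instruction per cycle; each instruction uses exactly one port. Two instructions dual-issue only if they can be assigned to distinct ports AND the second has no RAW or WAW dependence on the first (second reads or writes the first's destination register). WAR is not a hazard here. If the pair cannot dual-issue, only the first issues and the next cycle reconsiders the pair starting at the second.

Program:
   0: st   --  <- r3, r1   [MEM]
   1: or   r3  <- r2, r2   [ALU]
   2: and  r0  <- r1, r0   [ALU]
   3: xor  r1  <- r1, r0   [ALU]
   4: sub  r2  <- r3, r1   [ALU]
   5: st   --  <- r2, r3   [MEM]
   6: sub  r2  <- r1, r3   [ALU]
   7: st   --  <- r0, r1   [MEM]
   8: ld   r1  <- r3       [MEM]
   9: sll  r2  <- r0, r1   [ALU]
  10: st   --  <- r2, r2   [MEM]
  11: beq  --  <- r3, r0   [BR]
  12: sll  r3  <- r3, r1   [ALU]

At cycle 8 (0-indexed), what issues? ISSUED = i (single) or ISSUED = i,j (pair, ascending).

ISSUED = 10

0. st.MEM/or.ALU @i0/i1  | pair
1. and.ALU @i2  | RAW r0
2. xor.ALU @i3  | RAW r1
3. sub.ALU @i4  | RAW r2
4. st.MEM/sub.ALU @i5/i6  | pair
5. st.MEM @i7  | no-port MEM/MEM
6. ld.MEM @i8  | RAW r1
7. sll.ALU @i9  | RAW r2
8. st.MEM @i10  | no-port MEM/BR
9. beq.BR/sll.ALU @i11/i12  | pair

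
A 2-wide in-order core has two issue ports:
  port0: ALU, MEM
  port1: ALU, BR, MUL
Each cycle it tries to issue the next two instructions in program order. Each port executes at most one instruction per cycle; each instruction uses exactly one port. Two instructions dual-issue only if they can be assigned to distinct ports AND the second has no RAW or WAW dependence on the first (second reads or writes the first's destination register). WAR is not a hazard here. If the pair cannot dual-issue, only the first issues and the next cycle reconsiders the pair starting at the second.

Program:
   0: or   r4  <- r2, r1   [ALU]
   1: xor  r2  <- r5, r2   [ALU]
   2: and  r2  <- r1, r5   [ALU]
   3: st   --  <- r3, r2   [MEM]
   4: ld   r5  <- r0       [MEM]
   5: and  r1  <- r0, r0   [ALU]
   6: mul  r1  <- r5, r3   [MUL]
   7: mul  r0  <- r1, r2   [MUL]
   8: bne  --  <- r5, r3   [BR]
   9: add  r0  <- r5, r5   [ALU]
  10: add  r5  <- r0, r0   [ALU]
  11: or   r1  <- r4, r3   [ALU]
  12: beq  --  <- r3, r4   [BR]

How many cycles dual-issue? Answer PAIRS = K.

[0] i0&i1  or.ALU;xor.ALU  -- 2-wide
[1] i2  and.ALU  -- RAW r2
[2] i3  st.MEM  -- no-port MEM/MEM
[3] i4&i5  ld.MEM;and.ALU  -- 2-wide
[4] i6  mul.MUL  -- no-port MUL/MUL
[5] i7  mul.MUL  -- no-port MUL/BR
[6] i8&i9  bne.BR;add.ALU  -- 2-wide
[7] i10&i11  add.ALU;or.ALU  -- 2-wide
[8] i12  beq.BR  -- tail

PAIRS = 4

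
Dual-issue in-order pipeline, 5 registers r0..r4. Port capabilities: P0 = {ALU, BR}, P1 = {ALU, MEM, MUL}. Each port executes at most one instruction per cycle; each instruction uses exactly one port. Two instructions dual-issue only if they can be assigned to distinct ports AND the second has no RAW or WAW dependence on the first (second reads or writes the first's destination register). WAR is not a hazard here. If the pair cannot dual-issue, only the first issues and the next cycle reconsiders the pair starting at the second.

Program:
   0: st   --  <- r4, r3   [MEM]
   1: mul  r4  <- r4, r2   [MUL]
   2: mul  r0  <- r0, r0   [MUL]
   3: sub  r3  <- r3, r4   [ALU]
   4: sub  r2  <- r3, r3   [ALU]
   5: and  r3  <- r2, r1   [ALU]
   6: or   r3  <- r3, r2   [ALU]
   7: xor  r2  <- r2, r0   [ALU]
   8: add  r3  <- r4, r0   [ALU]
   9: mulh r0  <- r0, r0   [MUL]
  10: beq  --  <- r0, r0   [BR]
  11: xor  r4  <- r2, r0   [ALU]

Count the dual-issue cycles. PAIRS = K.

0. st @i0  | no-port MEM/MUL
1. mul @i1  | no-port MUL/MUL
2. mul/sub @i2&i3  | dual
3. sub @i4  | RAW r2
4. and @i5  | RAW+WAW r3
5. or/xor @i6&i7  | dual
6. add/mulh @i8&i9  | dual
7. beq/xor @i10&i11  | dual

PAIRS = 4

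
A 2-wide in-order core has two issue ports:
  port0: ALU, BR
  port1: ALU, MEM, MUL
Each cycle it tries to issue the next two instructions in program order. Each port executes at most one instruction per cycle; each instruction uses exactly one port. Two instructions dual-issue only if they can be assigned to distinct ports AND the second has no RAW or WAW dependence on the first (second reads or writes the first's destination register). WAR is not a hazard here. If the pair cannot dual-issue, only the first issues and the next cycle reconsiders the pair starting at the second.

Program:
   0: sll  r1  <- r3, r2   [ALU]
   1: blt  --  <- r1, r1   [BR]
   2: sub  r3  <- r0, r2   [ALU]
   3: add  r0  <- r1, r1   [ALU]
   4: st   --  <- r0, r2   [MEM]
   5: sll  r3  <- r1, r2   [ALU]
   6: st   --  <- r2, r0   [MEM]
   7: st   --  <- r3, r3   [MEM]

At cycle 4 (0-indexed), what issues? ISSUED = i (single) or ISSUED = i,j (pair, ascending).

#0 head=0: sll i0 RAW r1
#1 head=1: blt sub i1+i2 dual
#2 head=3: add i3 RAW r0
#3 head=4: st sll i4+i5 dual
#4 head=6: st i6 no-port MEM/MEM
#5 head=7: st i7 tail

ISSUED = 6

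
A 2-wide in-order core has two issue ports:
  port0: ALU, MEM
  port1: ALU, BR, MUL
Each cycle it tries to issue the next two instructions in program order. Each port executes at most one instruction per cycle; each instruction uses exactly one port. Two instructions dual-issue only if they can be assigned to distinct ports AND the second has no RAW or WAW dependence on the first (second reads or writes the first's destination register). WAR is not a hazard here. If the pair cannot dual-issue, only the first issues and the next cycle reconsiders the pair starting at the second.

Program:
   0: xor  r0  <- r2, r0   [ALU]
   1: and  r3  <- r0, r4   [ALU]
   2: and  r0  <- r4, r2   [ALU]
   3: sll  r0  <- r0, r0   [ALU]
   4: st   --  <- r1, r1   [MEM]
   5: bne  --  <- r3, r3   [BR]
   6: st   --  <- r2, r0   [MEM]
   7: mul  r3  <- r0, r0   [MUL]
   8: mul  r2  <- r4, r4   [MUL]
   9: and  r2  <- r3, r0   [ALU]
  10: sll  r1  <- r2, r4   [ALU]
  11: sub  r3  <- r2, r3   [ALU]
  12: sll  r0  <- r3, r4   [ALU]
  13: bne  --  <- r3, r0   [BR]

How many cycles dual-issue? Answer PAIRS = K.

PAIRS = 4

  cy0 -> i0 (xor.ALU) RAW r0
  cy1 -> i1&i2 (and.ALU and.ALU) 2-wide
  cy2 -> i3&i4 (sll.ALU st.MEM) 2-wide
  cy3 -> i5&i6 (bne.BR st.MEM) 2-wide
  cy4 -> i7 (mul.MUL) no-port MUL/MUL
  cy5 -> i8 (mul.MUL) WAW r2
  cy6 -> i9 (and.ALU) RAW r2
  cy7 -> i10&i11 (sll.ALU sub.ALU) 2-wide
  cy8 -> i12 (sll.ALU) RAW r0
  cy9 -> i13 (bne.BR) tail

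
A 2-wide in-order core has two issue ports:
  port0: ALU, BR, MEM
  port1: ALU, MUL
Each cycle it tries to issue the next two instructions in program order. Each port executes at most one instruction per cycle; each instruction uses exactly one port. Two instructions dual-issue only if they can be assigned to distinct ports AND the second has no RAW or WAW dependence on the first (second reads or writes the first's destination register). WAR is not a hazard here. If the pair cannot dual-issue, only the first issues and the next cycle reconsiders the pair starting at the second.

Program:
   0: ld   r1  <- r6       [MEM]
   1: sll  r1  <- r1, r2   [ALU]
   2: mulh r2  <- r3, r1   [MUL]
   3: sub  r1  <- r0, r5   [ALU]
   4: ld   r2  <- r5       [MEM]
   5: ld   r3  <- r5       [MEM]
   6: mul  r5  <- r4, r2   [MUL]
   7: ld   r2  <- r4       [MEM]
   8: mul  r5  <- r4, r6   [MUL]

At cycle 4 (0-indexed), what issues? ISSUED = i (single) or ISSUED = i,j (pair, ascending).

t=0 i0:ld ; RAW+WAW r1
t=1 i1:sll ; RAW r1
t=2 i2/i3:mulh+sub ; dual
t=3 i4:ld ; no-port MEM/MEM
t=4 i5/i6:ld+mul ; dual
t=5 i7/i8:ld+mul ; dual

ISSUED = 5,6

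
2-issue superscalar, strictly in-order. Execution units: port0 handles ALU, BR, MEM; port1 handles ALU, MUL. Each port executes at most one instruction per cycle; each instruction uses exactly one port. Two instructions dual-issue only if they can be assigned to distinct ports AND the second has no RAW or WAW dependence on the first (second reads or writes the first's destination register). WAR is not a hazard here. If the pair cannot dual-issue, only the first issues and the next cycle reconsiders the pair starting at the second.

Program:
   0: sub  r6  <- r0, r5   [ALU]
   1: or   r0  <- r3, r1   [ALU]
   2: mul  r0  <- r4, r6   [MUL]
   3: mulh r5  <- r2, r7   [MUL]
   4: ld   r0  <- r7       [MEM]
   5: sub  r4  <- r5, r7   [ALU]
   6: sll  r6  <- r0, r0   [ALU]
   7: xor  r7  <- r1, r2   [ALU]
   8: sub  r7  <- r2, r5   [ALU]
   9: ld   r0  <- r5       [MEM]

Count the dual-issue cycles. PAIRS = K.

c0: i0+i1 sub.ALU or.ALU  pair
c1: i2 mul.MUL  no-port MUL/MUL
c2: i3+i4 mulh.MUL ld.MEM  pair
c3: i5+i6 sub.ALU sll.ALU  pair
c4: i7 xor.ALU  WAW r7
c5: i8+i9 sub.ALU ld.MEM  pair

PAIRS = 4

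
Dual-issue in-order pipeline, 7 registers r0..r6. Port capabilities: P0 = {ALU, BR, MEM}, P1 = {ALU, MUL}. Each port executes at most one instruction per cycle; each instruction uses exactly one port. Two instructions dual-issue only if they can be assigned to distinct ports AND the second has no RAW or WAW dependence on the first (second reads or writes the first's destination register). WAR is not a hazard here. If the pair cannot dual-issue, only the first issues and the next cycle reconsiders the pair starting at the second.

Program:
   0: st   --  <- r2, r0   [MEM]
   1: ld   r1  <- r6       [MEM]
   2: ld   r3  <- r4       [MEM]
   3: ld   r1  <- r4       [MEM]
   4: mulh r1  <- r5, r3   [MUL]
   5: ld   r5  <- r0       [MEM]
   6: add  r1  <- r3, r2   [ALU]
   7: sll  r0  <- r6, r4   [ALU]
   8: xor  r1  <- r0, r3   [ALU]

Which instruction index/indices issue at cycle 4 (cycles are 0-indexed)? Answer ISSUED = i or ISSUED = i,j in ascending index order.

ISSUED = 4,5

  cy0 -> i0 (st.MEM) no-port MEM/MEM
  cy1 -> i1 (ld.MEM) no-port MEM/MEM
  cy2 -> i2 (ld.MEM) no-port MEM/MEM
  cy3 -> i3 (ld.MEM) WAW r1
  cy4 -> i4,i5 (mulh.MUL+ld.MEM) dual
  cy5 -> i6,i7 (add.ALU+sll.ALU) dual
  cy6 -> i8 (xor.ALU) tail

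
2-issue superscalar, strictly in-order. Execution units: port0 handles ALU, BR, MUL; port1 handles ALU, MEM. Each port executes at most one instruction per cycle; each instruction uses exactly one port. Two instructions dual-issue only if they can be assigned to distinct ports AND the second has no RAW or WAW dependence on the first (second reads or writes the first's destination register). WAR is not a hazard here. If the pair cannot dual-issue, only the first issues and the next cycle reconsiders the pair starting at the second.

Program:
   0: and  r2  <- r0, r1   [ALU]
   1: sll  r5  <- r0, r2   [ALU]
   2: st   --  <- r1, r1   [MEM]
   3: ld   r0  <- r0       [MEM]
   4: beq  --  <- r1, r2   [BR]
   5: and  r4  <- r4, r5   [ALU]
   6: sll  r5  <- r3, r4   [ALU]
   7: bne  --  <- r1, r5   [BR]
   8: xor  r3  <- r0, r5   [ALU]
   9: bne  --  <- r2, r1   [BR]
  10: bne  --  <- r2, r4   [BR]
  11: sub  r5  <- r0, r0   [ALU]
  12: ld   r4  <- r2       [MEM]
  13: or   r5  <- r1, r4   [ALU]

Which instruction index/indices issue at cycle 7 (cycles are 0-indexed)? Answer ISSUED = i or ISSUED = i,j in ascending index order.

ISSUED = 10,11

c0: i0 and.ALU  RAW r2
c1: i1,i2 sll.ALU+st.MEM  dual
c2: i3,i4 ld.MEM+beq.BR  dual
c3: i5 and.ALU  RAW r4
c4: i6 sll.ALU  RAW r5
c5: i7,i8 bne.BR+xor.ALU  dual
c6: i9 bne.BR  no-port BR/BR
c7: i10,i11 bne.BR+sub.ALU  dual
c8: i12 ld.MEM  RAW r4
c9: i13 or.ALU  tail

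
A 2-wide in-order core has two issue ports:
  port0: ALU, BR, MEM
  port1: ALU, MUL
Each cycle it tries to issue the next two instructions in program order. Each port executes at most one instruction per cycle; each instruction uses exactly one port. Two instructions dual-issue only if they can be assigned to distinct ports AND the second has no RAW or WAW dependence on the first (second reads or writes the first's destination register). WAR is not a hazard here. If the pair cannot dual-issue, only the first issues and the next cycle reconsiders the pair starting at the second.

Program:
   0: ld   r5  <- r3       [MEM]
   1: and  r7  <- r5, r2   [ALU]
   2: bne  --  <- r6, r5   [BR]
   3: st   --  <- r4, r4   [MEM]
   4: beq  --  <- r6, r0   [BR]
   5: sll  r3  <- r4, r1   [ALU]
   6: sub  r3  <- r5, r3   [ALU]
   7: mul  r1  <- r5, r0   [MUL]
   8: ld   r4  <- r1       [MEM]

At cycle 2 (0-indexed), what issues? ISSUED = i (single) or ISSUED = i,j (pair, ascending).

ISSUED = 3

#0 head=0: ld.MEM i0 RAW r5
#1 head=1: and.ALU bne.BR i1+i2 pair
#2 head=3: st.MEM i3 no-port MEM/BR
#3 head=4: beq.BR sll.ALU i4+i5 pair
#4 head=6: sub.ALU mul.MUL i6+i7 pair
#5 head=8: ld.MEM i8 tail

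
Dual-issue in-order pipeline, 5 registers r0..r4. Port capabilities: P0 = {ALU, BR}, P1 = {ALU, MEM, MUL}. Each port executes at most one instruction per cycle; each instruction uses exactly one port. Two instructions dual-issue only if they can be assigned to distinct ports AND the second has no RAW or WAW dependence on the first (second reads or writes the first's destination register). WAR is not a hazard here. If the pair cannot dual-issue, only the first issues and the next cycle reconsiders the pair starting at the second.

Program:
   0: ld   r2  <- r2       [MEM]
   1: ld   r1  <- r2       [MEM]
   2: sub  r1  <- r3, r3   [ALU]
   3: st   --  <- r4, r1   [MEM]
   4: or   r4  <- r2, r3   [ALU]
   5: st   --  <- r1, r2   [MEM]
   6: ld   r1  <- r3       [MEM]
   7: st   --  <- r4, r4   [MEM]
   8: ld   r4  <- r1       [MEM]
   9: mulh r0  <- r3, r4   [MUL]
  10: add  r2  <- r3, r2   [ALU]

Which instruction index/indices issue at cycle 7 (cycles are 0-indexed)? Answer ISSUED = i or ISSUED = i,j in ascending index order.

t=0 i0:ld ; no-port MEM/MEM
t=1 i1:ld ; WAW r1
t=2 i2:sub ; RAW r1
t=3 i3,i4:st/or ; 2-wide
t=4 i5:st ; no-port MEM/MEM
t=5 i6:ld ; no-port MEM/MEM
t=6 i7:st ; no-port MEM/MEM
t=7 i8:ld ; no-port MEM/MUL
t=8 i9,i10:mulh/add ; 2-wide

ISSUED = 8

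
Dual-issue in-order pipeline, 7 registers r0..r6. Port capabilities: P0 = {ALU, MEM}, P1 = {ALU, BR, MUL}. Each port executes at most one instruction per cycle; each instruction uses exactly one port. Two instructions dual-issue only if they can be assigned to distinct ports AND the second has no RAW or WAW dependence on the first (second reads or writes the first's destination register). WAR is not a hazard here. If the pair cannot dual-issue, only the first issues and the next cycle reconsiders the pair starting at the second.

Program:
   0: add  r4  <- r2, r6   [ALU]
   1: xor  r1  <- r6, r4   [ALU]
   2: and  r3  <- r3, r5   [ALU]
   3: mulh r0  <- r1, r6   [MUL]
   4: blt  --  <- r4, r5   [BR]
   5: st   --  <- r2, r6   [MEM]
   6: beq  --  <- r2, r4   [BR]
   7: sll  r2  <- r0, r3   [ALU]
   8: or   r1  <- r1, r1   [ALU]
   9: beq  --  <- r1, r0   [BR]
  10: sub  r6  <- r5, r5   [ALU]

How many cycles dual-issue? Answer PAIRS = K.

PAIRS = 4

#0 head=0: add i0 RAW r4
#1 head=1: xor/and i1,i2 dual
#2 head=3: mulh i3 no-port MUL/BR
#3 head=4: blt/st i4,i5 dual
#4 head=6: beq/sll i6,i7 dual
#5 head=8: or i8 RAW r1
#6 head=9: beq/sub i9,i10 dual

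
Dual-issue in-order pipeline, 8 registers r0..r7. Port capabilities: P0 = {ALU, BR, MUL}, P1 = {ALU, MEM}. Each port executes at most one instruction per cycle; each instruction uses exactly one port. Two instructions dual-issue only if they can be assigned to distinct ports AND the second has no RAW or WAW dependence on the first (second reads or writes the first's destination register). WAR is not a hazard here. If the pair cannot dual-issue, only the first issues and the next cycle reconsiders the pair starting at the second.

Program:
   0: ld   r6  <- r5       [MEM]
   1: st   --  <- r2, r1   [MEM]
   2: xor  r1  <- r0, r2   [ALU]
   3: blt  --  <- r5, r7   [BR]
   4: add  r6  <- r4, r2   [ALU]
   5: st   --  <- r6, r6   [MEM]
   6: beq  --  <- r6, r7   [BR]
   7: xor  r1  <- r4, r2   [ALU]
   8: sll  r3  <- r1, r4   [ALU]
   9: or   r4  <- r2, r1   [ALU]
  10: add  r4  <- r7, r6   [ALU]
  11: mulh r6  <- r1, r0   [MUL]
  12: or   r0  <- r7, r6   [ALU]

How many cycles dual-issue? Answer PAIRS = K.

PAIRS = 5

[0] i0  ld  -- no-port MEM/MEM
[1] i1/i2  st/xor  -- pair
[2] i3/i4  blt/add  -- pair
[3] i5/i6  st/beq  -- pair
[4] i7  xor  -- RAW r1
[5] i8/i9  sll/or  -- pair
[6] i10/i11  add/mulh  -- pair
[7] i12  or  -- tail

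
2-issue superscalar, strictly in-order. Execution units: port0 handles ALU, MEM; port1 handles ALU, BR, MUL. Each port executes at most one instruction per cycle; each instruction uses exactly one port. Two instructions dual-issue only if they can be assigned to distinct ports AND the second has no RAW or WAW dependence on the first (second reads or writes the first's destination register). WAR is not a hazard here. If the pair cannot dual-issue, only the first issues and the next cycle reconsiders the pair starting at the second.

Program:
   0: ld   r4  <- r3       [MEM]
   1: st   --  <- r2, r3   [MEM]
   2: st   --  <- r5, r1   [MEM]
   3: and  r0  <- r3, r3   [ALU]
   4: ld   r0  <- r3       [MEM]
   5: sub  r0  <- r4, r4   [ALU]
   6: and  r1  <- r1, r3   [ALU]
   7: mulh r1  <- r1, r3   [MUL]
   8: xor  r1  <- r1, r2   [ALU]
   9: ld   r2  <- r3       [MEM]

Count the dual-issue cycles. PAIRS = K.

PAIRS = 3

t=0 i0:ld.MEM ; no-port MEM/MEM
t=1 i1:st.MEM ; no-port MEM/MEM
t=2 i2+i3:st.MEM;and.ALU ; dual
t=3 i4:ld.MEM ; WAW r0
t=4 i5+i6:sub.ALU;and.ALU ; dual
t=5 i7:mulh.MUL ; RAW+WAW r1
t=6 i8+i9:xor.ALU;ld.MEM ; dual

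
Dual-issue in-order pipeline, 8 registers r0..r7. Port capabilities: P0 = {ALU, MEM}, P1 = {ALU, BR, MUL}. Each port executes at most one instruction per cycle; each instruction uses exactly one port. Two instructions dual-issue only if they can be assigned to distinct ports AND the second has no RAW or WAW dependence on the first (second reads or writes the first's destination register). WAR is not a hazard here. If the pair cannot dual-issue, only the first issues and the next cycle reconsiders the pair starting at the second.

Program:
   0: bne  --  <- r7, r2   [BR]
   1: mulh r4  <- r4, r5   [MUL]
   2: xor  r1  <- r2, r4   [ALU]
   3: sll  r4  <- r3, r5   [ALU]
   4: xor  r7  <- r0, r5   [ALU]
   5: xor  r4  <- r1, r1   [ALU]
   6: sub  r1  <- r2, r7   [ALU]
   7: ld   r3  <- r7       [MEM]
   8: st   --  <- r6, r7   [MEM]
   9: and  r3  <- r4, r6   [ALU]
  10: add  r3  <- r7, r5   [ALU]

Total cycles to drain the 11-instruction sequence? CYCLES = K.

#0 head=0: bne i0 no-port BR/MUL
#1 head=1: mulh i1 RAW r4
#2 head=2: xor/sll i2&i3 pair
#3 head=4: xor/xor i4&i5 pair
#4 head=6: sub/ld i6&i7 pair
#5 head=8: st/and i8&i9 pair
#6 head=10: add i10 tail

CYCLES = 7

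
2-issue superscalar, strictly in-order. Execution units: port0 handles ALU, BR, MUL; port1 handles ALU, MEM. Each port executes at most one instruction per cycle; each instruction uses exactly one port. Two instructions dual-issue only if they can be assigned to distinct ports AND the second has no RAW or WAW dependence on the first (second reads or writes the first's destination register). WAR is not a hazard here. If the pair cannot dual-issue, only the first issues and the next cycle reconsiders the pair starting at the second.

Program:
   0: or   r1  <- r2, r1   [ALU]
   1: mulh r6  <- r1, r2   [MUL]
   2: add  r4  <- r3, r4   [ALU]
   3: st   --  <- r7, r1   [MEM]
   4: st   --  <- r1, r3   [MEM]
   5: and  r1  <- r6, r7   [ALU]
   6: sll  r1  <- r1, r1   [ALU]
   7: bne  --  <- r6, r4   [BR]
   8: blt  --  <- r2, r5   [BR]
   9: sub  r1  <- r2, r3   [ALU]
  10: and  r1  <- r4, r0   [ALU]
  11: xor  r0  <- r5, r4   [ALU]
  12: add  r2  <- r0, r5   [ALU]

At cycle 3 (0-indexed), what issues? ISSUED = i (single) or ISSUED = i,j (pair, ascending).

ISSUED = 4,5

  cy0 -> i0 (or) RAW r1
  cy1 -> i1&i2 (mulh;add) 2-wide
  cy2 -> i3 (st) no-port MEM/MEM
  cy3 -> i4&i5 (st;and) 2-wide
  cy4 -> i6&i7 (sll;bne) 2-wide
  cy5 -> i8&i9 (blt;sub) 2-wide
  cy6 -> i10&i11 (and;xor) 2-wide
  cy7 -> i12 (add) tail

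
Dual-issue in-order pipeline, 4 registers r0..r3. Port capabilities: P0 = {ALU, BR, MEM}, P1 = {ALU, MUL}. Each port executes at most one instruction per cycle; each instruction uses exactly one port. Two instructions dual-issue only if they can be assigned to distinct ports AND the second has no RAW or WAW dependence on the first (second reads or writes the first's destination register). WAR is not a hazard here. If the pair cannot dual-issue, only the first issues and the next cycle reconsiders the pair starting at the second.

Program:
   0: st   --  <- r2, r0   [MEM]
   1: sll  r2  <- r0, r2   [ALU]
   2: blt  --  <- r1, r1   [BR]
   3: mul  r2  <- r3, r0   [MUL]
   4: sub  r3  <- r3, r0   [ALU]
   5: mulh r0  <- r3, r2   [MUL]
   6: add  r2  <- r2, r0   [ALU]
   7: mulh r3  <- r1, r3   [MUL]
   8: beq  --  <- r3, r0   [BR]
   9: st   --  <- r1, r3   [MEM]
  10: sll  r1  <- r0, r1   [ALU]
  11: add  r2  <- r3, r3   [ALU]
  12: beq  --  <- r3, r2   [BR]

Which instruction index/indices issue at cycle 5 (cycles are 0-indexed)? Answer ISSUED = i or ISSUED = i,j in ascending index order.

t=0 i0&i1:st.MEM;sll.ALU ; dual
t=1 i2&i3:blt.BR;mul.MUL ; dual
t=2 i4:sub.ALU ; RAW r3
t=3 i5:mulh.MUL ; RAW r0
t=4 i6&i7:add.ALU;mulh.MUL ; dual
t=5 i8:beq.BR ; no-port BR/MEM
t=6 i9&i10:st.MEM;sll.ALU ; dual
t=7 i11:add.ALU ; RAW r2
t=8 i12:beq.BR ; tail

ISSUED = 8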